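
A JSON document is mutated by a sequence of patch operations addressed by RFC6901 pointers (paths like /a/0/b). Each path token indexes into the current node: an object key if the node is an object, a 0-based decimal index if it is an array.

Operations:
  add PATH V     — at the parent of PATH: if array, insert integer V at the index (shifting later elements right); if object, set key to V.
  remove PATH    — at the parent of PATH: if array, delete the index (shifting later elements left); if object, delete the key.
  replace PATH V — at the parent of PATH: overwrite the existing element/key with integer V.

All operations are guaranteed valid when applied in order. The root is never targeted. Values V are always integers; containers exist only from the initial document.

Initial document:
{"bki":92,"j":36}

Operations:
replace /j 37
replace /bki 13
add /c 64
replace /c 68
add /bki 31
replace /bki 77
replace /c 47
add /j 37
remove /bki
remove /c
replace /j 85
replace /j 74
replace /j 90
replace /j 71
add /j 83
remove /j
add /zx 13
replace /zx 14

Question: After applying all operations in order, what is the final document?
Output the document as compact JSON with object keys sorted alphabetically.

Answer: {"zx":14}

Derivation:
After op 1 (replace /j 37): {"bki":92,"j":37}
After op 2 (replace /bki 13): {"bki":13,"j":37}
After op 3 (add /c 64): {"bki":13,"c":64,"j":37}
After op 4 (replace /c 68): {"bki":13,"c":68,"j":37}
After op 5 (add /bki 31): {"bki":31,"c":68,"j":37}
After op 6 (replace /bki 77): {"bki":77,"c":68,"j":37}
After op 7 (replace /c 47): {"bki":77,"c":47,"j":37}
After op 8 (add /j 37): {"bki":77,"c":47,"j":37}
After op 9 (remove /bki): {"c":47,"j":37}
After op 10 (remove /c): {"j":37}
After op 11 (replace /j 85): {"j":85}
After op 12 (replace /j 74): {"j":74}
After op 13 (replace /j 90): {"j":90}
After op 14 (replace /j 71): {"j":71}
After op 15 (add /j 83): {"j":83}
After op 16 (remove /j): {}
After op 17 (add /zx 13): {"zx":13}
After op 18 (replace /zx 14): {"zx":14}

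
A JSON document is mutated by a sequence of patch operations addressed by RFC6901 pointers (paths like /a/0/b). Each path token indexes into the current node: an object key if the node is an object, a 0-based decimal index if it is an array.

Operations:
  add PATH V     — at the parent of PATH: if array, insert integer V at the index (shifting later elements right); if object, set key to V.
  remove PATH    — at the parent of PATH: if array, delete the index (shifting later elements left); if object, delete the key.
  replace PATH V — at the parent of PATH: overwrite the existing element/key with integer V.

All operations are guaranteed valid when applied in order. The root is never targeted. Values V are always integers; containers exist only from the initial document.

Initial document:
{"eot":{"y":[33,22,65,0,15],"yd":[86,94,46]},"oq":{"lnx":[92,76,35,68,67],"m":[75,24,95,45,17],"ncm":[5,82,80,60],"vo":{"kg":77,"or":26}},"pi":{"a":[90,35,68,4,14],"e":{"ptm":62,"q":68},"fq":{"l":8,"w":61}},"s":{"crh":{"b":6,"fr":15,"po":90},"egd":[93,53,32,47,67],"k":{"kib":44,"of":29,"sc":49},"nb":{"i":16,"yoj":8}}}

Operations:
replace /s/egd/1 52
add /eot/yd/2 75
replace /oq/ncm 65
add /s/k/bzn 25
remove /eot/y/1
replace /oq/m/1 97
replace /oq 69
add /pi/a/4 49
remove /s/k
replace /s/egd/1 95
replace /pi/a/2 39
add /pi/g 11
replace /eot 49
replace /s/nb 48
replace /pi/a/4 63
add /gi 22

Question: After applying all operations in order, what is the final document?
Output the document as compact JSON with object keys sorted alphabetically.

After op 1 (replace /s/egd/1 52): {"eot":{"y":[33,22,65,0,15],"yd":[86,94,46]},"oq":{"lnx":[92,76,35,68,67],"m":[75,24,95,45,17],"ncm":[5,82,80,60],"vo":{"kg":77,"or":26}},"pi":{"a":[90,35,68,4,14],"e":{"ptm":62,"q":68},"fq":{"l":8,"w":61}},"s":{"crh":{"b":6,"fr":15,"po":90},"egd":[93,52,32,47,67],"k":{"kib":44,"of":29,"sc":49},"nb":{"i":16,"yoj":8}}}
After op 2 (add /eot/yd/2 75): {"eot":{"y":[33,22,65,0,15],"yd":[86,94,75,46]},"oq":{"lnx":[92,76,35,68,67],"m":[75,24,95,45,17],"ncm":[5,82,80,60],"vo":{"kg":77,"or":26}},"pi":{"a":[90,35,68,4,14],"e":{"ptm":62,"q":68},"fq":{"l":8,"w":61}},"s":{"crh":{"b":6,"fr":15,"po":90},"egd":[93,52,32,47,67],"k":{"kib":44,"of":29,"sc":49},"nb":{"i":16,"yoj":8}}}
After op 3 (replace /oq/ncm 65): {"eot":{"y":[33,22,65,0,15],"yd":[86,94,75,46]},"oq":{"lnx":[92,76,35,68,67],"m":[75,24,95,45,17],"ncm":65,"vo":{"kg":77,"or":26}},"pi":{"a":[90,35,68,4,14],"e":{"ptm":62,"q":68},"fq":{"l":8,"w":61}},"s":{"crh":{"b":6,"fr":15,"po":90},"egd":[93,52,32,47,67],"k":{"kib":44,"of":29,"sc":49},"nb":{"i":16,"yoj":8}}}
After op 4 (add /s/k/bzn 25): {"eot":{"y":[33,22,65,0,15],"yd":[86,94,75,46]},"oq":{"lnx":[92,76,35,68,67],"m":[75,24,95,45,17],"ncm":65,"vo":{"kg":77,"or":26}},"pi":{"a":[90,35,68,4,14],"e":{"ptm":62,"q":68},"fq":{"l":8,"w":61}},"s":{"crh":{"b":6,"fr":15,"po":90},"egd":[93,52,32,47,67],"k":{"bzn":25,"kib":44,"of":29,"sc":49},"nb":{"i":16,"yoj":8}}}
After op 5 (remove /eot/y/1): {"eot":{"y":[33,65,0,15],"yd":[86,94,75,46]},"oq":{"lnx":[92,76,35,68,67],"m":[75,24,95,45,17],"ncm":65,"vo":{"kg":77,"or":26}},"pi":{"a":[90,35,68,4,14],"e":{"ptm":62,"q":68},"fq":{"l":8,"w":61}},"s":{"crh":{"b":6,"fr":15,"po":90},"egd":[93,52,32,47,67],"k":{"bzn":25,"kib":44,"of":29,"sc":49},"nb":{"i":16,"yoj":8}}}
After op 6 (replace /oq/m/1 97): {"eot":{"y":[33,65,0,15],"yd":[86,94,75,46]},"oq":{"lnx":[92,76,35,68,67],"m":[75,97,95,45,17],"ncm":65,"vo":{"kg":77,"or":26}},"pi":{"a":[90,35,68,4,14],"e":{"ptm":62,"q":68},"fq":{"l":8,"w":61}},"s":{"crh":{"b":6,"fr":15,"po":90},"egd":[93,52,32,47,67],"k":{"bzn":25,"kib":44,"of":29,"sc":49},"nb":{"i":16,"yoj":8}}}
After op 7 (replace /oq 69): {"eot":{"y":[33,65,0,15],"yd":[86,94,75,46]},"oq":69,"pi":{"a":[90,35,68,4,14],"e":{"ptm":62,"q":68},"fq":{"l":8,"w":61}},"s":{"crh":{"b":6,"fr":15,"po":90},"egd":[93,52,32,47,67],"k":{"bzn":25,"kib":44,"of":29,"sc":49},"nb":{"i":16,"yoj":8}}}
After op 8 (add /pi/a/4 49): {"eot":{"y":[33,65,0,15],"yd":[86,94,75,46]},"oq":69,"pi":{"a":[90,35,68,4,49,14],"e":{"ptm":62,"q":68},"fq":{"l":8,"w":61}},"s":{"crh":{"b":6,"fr":15,"po":90},"egd":[93,52,32,47,67],"k":{"bzn":25,"kib":44,"of":29,"sc":49},"nb":{"i":16,"yoj":8}}}
After op 9 (remove /s/k): {"eot":{"y":[33,65,0,15],"yd":[86,94,75,46]},"oq":69,"pi":{"a":[90,35,68,4,49,14],"e":{"ptm":62,"q":68},"fq":{"l":8,"w":61}},"s":{"crh":{"b":6,"fr":15,"po":90},"egd":[93,52,32,47,67],"nb":{"i":16,"yoj":8}}}
After op 10 (replace /s/egd/1 95): {"eot":{"y":[33,65,0,15],"yd":[86,94,75,46]},"oq":69,"pi":{"a":[90,35,68,4,49,14],"e":{"ptm":62,"q":68},"fq":{"l":8,"w":61}},"s":{"crh":{"b":6,"fr":15,"po":90},"egd":[93,95,32,47,67],"nb":{"i":16,"yoj":8}}}
After op 11 (replace /pi/a/2 39): {"eot":{"y":[33,65,0,15],"yd":[86,94,75,46]},"oq":69,"pi":{"a":[90,35,39,4,49,14],"e":{"ptm":62,"q":68},"fq":{"l":8,"w":61}},"s":{"crh":{"b":6,"fr":15,"po":90},"egd":[93,95,32,47,67],"nb":{"i":16,"yoj":8}}}
After op 12 (add /pi/g 11): {"eot":{"y":[33,65,0,15],"yd":[86,94,75,46]},"oq":69,"pi":{"a":[90,35,39,4,49,14],"e":{"ptm":62,"q":68},"fq":{"l":8,"w":61},"g":11},"s":{"crh":{"b":6,"fr":15,"po":90},"egd":[93,95,32,47,67],"nb":{"i":16,"yoj":8}}}
After op 13 (replace /eot 49): {"eot":49,"oq":69,"pi":{"a":[90,35,39,4,49,14],"e":{"ptm":62,"q":68},"fq":{"l":8,"w":61},"g":11},"s":{"crh":{"b":6,"fr":15,"po":90},"egd":[93,95,32,47,67],"nb":{"i":16,"yoj":8}}}
After op 14 (replace /s/nb 48): {"eot":49,"oq":69,"pi":{"a":[90,35,39,4,49,14],"e":{"ptm":62,"q":68},"fq":{"l":8,"w":61},"g":11},"s":{"crh":{"b":6,"fr":15,"po":90},"egd":[93,95,32,47,67],"nb":48}}
After op 15 (replace /pi/a/4 63): {"eot":49,"oq":69,"pi":{"a":[90,35,39,4,63,14],"e":{"ptm":62,"q":68},"fq":{"l":8,"w":61},"g":11},"s":{"crh":{"b":6,"fr":15,"po":90},"egd":[93,95,32,47,67],"nb":48}}
After op 16 (add /gi 22): {"eot":49,"gi":22,"oq":69,"pi":{"a":[90,35,39,4,63,14],"e":{"ptm":62,"q":68},"fq":{"l":8,"w":61},"g":11},"s":{"crh":{"b":6,"fr":15,"po":90},"egd":[93,95,32,47,67],"nb":48}}

Answer: {"eot":49,"gi":22,"oq":69,"pi":{"a":[90,35,39,4,63,14],"e":{"ptm":62,"q":68},"fq":{"l":8,"w":61},"g":11},"s":{"crh":{"b":6,"fr":15,"po":90},"egd":[93,95,32,47,67],"nb":48}}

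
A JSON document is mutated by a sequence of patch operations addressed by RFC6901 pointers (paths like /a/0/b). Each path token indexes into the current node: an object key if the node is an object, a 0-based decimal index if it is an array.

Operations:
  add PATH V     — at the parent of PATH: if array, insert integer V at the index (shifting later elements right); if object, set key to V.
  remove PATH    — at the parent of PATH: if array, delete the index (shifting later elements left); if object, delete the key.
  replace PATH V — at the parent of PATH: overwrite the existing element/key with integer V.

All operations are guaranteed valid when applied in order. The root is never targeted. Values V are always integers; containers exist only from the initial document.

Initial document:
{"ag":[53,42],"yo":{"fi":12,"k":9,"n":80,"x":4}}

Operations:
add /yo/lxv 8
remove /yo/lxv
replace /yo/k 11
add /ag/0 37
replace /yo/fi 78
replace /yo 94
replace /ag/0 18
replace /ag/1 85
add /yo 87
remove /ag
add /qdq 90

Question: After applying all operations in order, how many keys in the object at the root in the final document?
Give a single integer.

After op 1 (add /yo/lxv 8): {"ag":[53,42],"yo":{"fi":12,"k":9,"lxv":8,"n":80,"x":4}}
After op 2 (remove /yo/lxv): {"ag":[53,42],"yo":{"fi":12,"k":9,"n":80,"x":4}}
After op 3 (replace /yo/k 11): {"ag":[53,42],"yo":{"fi":12,"k":11,"n":80,"x":4}}
After op 4 (add /ag/0 37): {"ag":[37,53,42],"yo":{"fi":12,"k":11,"n":80,"x":4}}
After op 5 (replace /yo/fi 78): {"ag":[37,53,42],"yo":{"fi":78,"k":11,"n":80,"x":4}}
After op 6 (replace /yo 94): {"ag":[37,53,42],"yo":94}
After op 7 (replace /ag/0 18): {"ag":[18,53,42],"yo":94}
After op 8 (replace /ag/1 85): {"ag":[18,85,42],"yo":94}
After op 9 (add /yo 87): {"ag":[18,85,42],"yo":87}
After op 10 (remove /ag): {"yo":87}
After op 11 (add /qdq 90): {"qdq":90,"yo":87}
Size at the root: 2

Answer: 2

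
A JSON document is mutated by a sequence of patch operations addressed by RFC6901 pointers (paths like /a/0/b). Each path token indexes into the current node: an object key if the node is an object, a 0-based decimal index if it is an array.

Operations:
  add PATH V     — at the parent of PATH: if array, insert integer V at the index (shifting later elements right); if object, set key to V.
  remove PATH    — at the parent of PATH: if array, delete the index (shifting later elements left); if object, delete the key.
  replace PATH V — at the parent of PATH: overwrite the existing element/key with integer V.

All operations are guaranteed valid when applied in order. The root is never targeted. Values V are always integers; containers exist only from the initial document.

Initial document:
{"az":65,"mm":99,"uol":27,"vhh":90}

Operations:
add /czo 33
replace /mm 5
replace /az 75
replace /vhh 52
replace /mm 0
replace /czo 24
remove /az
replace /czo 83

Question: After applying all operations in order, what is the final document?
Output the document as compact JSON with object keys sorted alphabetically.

Answer: {"czo":83,"mm":0,"uol":27,"vhh":52}

Derivation:
After op 1 (add /czo 33): {"az":65,"czo":33,"mm":99,"uol":27,"vhh":90}
After op 2 (replace /mm 5): {"az":65,"czo":33,"mm":5,"uol":27,"vhh":90}
After op 3 (replace /az 75): {"az":75,"czo":33,"mm":5,"uol":27,"vhh":90}
After op 4 (replace /vhh 52): {"az":75,"czo":33,"mm":5,"uol":27,"vhh":52}
After op 5 (replace /mm 0): {"az":75,"czo":33,"mm":0,"uol":27,"vhh":52}
After op 6 (replace /czo 24): {"az":75,"czo":24,"mm":0,"uol":27,"vhh":52}
After op 7 (remove /az): {"czo":24,"mm":0,"uol":27,"vhh":52}
After op 8 (replace /czo 83): {"czo":83,"mm":0,"uol":27,"vhh":52}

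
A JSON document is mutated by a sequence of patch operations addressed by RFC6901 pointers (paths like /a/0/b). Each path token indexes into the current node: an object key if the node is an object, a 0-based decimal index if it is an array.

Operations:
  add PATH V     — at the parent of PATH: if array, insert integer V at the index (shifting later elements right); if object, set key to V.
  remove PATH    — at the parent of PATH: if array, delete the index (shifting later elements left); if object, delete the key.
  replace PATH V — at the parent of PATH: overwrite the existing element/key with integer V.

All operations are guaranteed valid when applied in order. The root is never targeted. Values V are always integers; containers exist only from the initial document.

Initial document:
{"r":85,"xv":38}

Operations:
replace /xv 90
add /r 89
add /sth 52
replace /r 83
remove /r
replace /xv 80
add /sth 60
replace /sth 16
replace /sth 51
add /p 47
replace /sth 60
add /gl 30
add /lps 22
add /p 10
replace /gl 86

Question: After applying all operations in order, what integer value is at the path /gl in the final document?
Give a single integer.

After op 1 (replace /xv 90): {"r":85,"xv":90}
After op 2 (add /r 89): {"r":89,"xv":90}
After op 3 (add /sth 52): {"r":89,"sth":52,"xv":90}
After op 4 (replace /r 83): {"r":83,"sth":52,"xv":90}
After op 5 (remove /r): {"sth":52,"xv":90}
After op 6 (replace /xv 80): {"sth":52,"xv":80}
After op 7 (add /sth 60): {"sth":60,"xv":80}
After op 8 (replace /sth 16): {"sth":16,"xv":80}
After op 9 (replace /sth 51): {"sth":51,"xv":80}
After op 10 (add /p 47): {"p":47,"sth":51,"xv":80}
After op 11 (replace /sth 60): {"p":47,"sth":60,"xv":80}
After op 12 (add /gl 30): {"gl":30,"p":47,"sth":60,"xv":80}
After op 13 (add /lps 22): {"gl":30,"lps":22,"p":47,"sth":60,"xv":80}
After op 14 (add /p 10): {"gl":30,"lps":22,"p":10,"sth":60,"xv":80}
After op 15 (replace /gl 86): {"gl":86,"lps":22,"p":10,"sth":60,"xv":80}
Value at /gl: 86

Answer: 86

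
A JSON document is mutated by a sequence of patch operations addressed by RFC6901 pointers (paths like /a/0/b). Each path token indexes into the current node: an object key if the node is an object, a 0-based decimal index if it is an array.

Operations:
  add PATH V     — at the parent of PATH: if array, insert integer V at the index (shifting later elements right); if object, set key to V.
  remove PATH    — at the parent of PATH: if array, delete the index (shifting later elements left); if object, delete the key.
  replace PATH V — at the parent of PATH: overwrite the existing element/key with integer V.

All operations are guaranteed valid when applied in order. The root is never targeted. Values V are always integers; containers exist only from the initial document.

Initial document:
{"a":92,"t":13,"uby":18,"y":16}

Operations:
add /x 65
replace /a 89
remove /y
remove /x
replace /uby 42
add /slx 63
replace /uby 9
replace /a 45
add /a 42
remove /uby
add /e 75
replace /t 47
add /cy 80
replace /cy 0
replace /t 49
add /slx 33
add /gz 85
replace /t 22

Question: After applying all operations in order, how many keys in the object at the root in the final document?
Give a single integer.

After op 1 (add /x 65): {"a":92,"t":13,"uby":18,"x":65,"y":16}
After op 2 (replace /a 89): {"a":89,"t":13,"uby":18,"x":65,"y":16}
After op 3 (remove /y): {"a":89,"t":13,"uby":18,"x":65}
After op 4 (remove /x): {"a":89,"t":13,"uby":18}
After op 5 (replace /uby 42): {"a":89,"t":13,"uby":42}
After op 6 (add /slx 63): {"a":89,"slx":63,"t":13,"uby":42}
After op 7 (replace /uby 9): {"a":89,"slx":63,"t":13,"uby":9}
After op 8 (replace /a 45): {"a":45,"slx":63,"t":13,"uby":9}
After op 9 (add /a 42): {"a":42,"slx":63,"t":13,"uby":9}
After op 10 (remove /uby): {"a":42,"slx":63,"t":13}
After op 11 (add /e 75): {"a":42,"e":75,"slx":63,"t":13}
After op 12 (replace /t 47): {"a":42,"e":75,"slx":63,"t":47}
After op 13 (add /cy 80): {"a":42,"cy":80,"e":75,"slx":63,"t":47}
After op 14 (replace /cy 0): {"a":42,"cy":0,"e":75,"slx":63,"t":47}
After op 15 (replace /t 49): {"a":42,"cy":0,"e":75,"slx":63,"t":49}
After op 16 (add /slx 33): {"a":42,"cy":0,"e":75,"slx":33,"t":49}
After op 17 (add /gz 85): {"a":42,"cy":0,"e":75,"gz":85,"slx":33,"t":49}
After op 18 (replace /t 22): {"a":42,"cy":0,"e":75,"gz":85,"slx":33,"t":22}
Size at the root: 6

Answer: 6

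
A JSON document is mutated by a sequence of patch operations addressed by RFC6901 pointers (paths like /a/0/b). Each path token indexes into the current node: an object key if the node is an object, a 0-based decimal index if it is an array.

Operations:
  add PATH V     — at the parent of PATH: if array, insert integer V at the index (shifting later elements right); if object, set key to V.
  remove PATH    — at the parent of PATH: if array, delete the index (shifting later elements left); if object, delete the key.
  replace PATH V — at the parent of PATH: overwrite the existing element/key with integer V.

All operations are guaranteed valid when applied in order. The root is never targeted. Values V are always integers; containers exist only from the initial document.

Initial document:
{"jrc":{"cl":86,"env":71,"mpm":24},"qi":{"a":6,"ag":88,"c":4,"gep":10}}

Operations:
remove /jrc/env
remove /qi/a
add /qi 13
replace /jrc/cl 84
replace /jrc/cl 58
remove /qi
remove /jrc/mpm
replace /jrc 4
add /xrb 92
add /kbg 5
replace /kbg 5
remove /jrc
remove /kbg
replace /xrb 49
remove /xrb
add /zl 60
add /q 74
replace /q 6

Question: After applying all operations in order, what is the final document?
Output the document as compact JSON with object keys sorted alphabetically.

After op 1 (remove /jrc/env): {"jrc":{"cl":86,"mpm":24},"qi":{"a":6,"ag":88,"c":4,"gep":10}}
After op 2 (remove /qi/a): {"jrc":{"cl":86,"mpm":24},"qi":{"ag":88,"c":4,"gep":10}}
After op 3 (add /qi 13): {"jrc":{"cl":86,"mpm":24},"qi":13}
After op 4 (replace /jrc/cl 84): {"jrc":{"cl":84,"mpm":24},"qi":13}
After op 5 (replace /jrc/cl 58): {"jrc":{"cl":58,"mpm":24},"qi":13}
After op 6 (remove /qi): {"jrc":{"cl":58,"mpm":24}}
After op 7 (remove /jrc/mpm): {"jrc":{"cl":58}}
After op 8 (replace /jrc 4): {"jrc":4}
After op 9 (add /xrb 92): {"jrc":4,"xrb":92}
After op 10 (add /kbg 5): {"jrc":4,"kbg":5,"xrb":92}
After op 11 (replace /kbg 5): {"jrc":4,"kbg":5,"xrb":92}
After op 12 (remove /jrc): {"kbg":5,"xrb":92}
After op 13 (remove /kbg): {"xrb":92}
After op 14 (replace /xrb 49): {"xrb":49}
After op 15 (remove /xrb): {}
After op 16 (add /zl 60): {"zl":60}
After op 17 (add /q 74): {"q":74,"zl":60}
After op 18 (replace /q 6): {"q":6,"zl":60}

Answer: {"q":6,"zl":60}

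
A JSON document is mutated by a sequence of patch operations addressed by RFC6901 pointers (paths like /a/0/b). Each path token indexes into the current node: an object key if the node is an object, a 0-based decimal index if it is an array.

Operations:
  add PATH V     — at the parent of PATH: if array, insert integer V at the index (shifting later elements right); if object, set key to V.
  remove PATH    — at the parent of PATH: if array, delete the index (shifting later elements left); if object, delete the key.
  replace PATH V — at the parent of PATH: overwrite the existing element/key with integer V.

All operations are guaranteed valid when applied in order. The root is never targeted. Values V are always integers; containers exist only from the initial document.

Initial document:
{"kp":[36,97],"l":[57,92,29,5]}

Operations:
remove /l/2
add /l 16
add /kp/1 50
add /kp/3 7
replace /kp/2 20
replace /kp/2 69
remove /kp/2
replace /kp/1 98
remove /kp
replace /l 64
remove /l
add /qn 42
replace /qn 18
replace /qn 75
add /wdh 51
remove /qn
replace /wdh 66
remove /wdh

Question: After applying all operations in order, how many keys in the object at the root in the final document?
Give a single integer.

After op 1 (remove /l/2): {"kp":[36,97],"l":[57,92,5]}
After op 2 (add /l 16): {"kp":[36,97],"l":16}
After op 3 (add /kp/1 50): {"kp":[36,50,97],"l":16}
After op 4 (add /kp/3 7): {"kp":[36,50,97,7],"l":16}
After op 5 (replace /kp/2 20): {"kp":[36,50,20,7],"l":16}
After op 6 (replace /kp/2 69): {"kp":[36,50,69,7],"l":16}
After op 7 (remove /kp/2): {"kp":[36,50,7],"l":16}
After op 8 (replace /kp/1 98): {"kp":[36,98,7],"l":16}
After op 9 (remove /kp): {"l":16}
After op 10 (replace /l 64): {"l":64}
After op 11 (remove /l): {}
After op 12 (add /qn 42): {"qn":42}
After op 13 (replace /qn 18): {"qn":18}
After op 14 (replace /qn 75): {"qn":75}
After op 15 (add /wdh 51): {"qn":75,"wdh":51}
After op 16 (remove /qn): {"wdh":51}
After op 17 (replace /wdh 66): {"wdh":66}
After op 18 (remove /wdh): {}
Size at the root: 0

Answer: 0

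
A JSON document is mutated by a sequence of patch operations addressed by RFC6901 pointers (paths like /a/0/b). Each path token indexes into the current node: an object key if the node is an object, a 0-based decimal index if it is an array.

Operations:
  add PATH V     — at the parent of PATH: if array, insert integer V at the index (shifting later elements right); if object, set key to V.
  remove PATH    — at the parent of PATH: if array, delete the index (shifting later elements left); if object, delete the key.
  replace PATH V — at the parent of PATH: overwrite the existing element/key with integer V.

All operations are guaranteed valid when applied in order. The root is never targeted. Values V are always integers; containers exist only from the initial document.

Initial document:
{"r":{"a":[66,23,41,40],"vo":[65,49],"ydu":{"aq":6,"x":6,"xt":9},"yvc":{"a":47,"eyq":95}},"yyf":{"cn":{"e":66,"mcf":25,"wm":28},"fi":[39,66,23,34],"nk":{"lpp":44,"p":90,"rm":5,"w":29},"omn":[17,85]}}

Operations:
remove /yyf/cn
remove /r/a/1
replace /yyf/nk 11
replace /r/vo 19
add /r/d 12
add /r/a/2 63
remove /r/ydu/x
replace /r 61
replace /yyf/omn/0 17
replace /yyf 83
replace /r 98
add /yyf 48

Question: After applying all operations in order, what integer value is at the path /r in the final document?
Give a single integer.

After op 1 (remove /yyf/cn): {"r":{"a":[66,23,41,40],"vo":[65,49],"ydu":{"aq":6,"x":6,"xt":9},"yvc":{"a":47,"eyq":95}},"yyf":{"fi":[39,66,23,34],"nk":{"lpp":44,"p":90,"rm":5,"w":29},"omn":[17,85]}}
After op 2 (remove /r/a/1): {"r":{"a":[66,41,40],"vo":[65,49],"ydu":{"aq":6,"x":6,"xt":9},"yvc":{"a":47,"eyq":95}},"yyf":{"fi":[39,66,23,34],"nk":{"lpp":44,"p":90,"rm":5,"w":29},"omn":[17,85]}}
After op 3 (replace /yyf/nk 11): {"r":{"a":[66,41,40],"vo":[65,49],"ydu":{"aq":6,"x":6,"xt":9},"yvc":{"a":47,"eyq":95}},"yyf":{"fi":[39,66,23,34],"nk":11,"omn":[17,85]}}
After op 4 (replace /r/vo 19): {"r":{"a":[66,41,40],"vo":19,"ydu":{"aq":6,"x":6,"xt":9},"yvc":{"a":47,"eyq":95}},"yyf":{"fi":[39,66,23,34],"nk":11,"omn":[17,85]}}
After op 5 (add /r/d 12): {"r":{"a":[66,41,40],"d":12,"vo":19,"ydu":{"aq":6,"x":6,"xt":9},"yvc":{"a":47,"eyq":95}},"yyf":{"fi":[39,66,23,34],"nk":11,"omn":[17,85]}}
After op 6 (add /r/a/2 63): {"r":{"a":[66,41,63,40],"d":12,"vo":19,"ydu":{"aq":6,"x":6,"xt":9},"yvc":{"a":47,"eyq":95}},"yyf":{"fi":[39,66,23,34],"nk":11,"omn":[17,85]}}
After op 7 (remove /r/ydu/x): {"r":{"a":[66,41,63,40],"d":12,"vo":19,"ydu":{"aq":6,"xt":9},"yvc":{"a":47,"eyq":95}},"yyf":{"fi":[39,66,23,34],"nk":11,"omn":[17,85]}}
After op 8 (replace /r 61): {"r":61,"yyf":{"fi":[39,66,23,34],"nk":11,"omn":[17,85]}}
After op 9 (replace /yyf/omn/0 17): {"r":61,"yyf":{"fi":[39,66,23,34],"nk":11,"omn":[17,85]}}
After op 10 (replace /yyf 83): {"r":61,"yyf":83}
After op 11 (replace /r 98): {"r":98,"yyf":83}
After op 12 (add /yyf 48): {"r":98,"yyf":48}
Value at /r: 98

Answer: 98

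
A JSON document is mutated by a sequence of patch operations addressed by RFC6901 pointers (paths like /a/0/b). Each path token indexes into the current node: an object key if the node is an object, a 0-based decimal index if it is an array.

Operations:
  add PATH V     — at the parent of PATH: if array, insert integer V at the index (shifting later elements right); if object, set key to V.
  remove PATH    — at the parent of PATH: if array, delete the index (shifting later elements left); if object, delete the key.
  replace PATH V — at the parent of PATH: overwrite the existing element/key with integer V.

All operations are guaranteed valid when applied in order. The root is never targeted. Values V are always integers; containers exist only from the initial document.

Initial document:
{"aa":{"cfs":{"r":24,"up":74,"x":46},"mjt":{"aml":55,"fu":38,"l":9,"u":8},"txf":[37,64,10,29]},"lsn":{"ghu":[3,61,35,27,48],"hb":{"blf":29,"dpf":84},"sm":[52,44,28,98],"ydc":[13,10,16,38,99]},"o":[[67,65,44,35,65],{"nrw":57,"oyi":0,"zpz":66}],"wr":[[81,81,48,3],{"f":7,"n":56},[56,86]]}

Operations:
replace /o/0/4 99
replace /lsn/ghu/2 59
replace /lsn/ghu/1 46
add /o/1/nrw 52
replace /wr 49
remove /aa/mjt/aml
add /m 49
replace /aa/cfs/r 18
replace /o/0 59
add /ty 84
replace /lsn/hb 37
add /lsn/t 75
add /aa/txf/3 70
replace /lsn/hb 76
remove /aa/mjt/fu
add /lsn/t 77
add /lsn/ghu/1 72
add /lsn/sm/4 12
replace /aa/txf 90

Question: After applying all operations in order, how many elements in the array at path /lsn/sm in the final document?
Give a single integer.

After op 1 (replace /o/0/4 99): {"aa":{"cfs":{"r":24,"up":74,"x":46},"mjt":{"aml":55,"fu":38,"l":9,"u":8},"txf":[37,64,10,29]},"lsn":{"ghu":[3,61,35,27,48],"hb":{"blf":29,"dpf":84},"sm":[52,44,28,98],"ydc":[13,10,16,38,99]},"o":[[67,65,44,35,99],{"nrw":57,"oyi":0,"zpz":66}],"wr":[[81,81,48,3],{"f":7,"n":56},[56,86]]}
After op 2 (replace /lsn/ghu/2 59): {"aa":{"cfs":{"r":24,"up":74,"x":46},"mjt":{"aml":55,"fu":38,"l":9,"u":8},"txf":[37,64,10,29]},"lsn":{"ghu":[3,61,59,27,48],"hb":{"blf":29,"dpf":84},"sm":[52,44,28,98],"ydc":[13,10,16,38,99]},"o":[[67,65,44,35,99],{"nrw":57,"oyi":0,"zpz":66}],"wr":[[81,81,48,3],{"f":7,"n":56},[56,86]]}
After op 3 (replace /lsn/ghu/1 46): {"aa":{"cfs":{"r":24,"up":74,"x":46},"mjt":{"aml":55,"fu":38,"l":9,"u":8},"txf":[37,64,10,29]},"lsn":{"ghu":[3,46,59,27,48],"hb":{"blf":29,"dpf":84},"sm":[52,44,28,98],"ydc":[13,10,16,38,99]},"o":[[67,65,44,35,99],{"nrw":57,"oyi":0,"zpz":66}],"wr":[[81,81,48,3],{"f":7,"n":56},[56,86]]}
After op 4 (add /o/1/nrw 52): {"aa":{"cfs":{"r":24,"up":74,"x":46},"mjt":{"aml":55,"fu":38,"l":9,"u":8},"txf":[37,64,10,29]},"lsn":{"ghu":[3,46,59,27,48],"hb":{"blf":29,"dpf":84},"sm":[52,44,28,98],"ydc":[13,10,16,38,99]},"o":[[67,65,44,35,99],{"nrw":52,"oyi":0,"zpz":66}],"wr":[[81,81,48,3],{"f":7,"n":56},[56,86]]}
After op 5 (replace /wr 49): {"aa":{"cfs":{"r":24,"up":74,"x":46},"mjt":{"aml":55,"fu":38,"l":9,"u":8},"txf":[37,64,10,29]},"lsn":{"ghu":[3,46,59,27,48],"hb":{"blf":29,"dpf":84},"sm":[52,44,28,98],"ydc":[13,10,16,38,99]},"o":[[67,65,44,35,99],{"nrw":52,"oyi":0,"zpz":66}],"wr":49}
After op 6 (remove /aa/mjt/aml): {"aa":{"cfs":{"r":24,"up":74,"x":46},"mjt":{"fu":38,"l":9,"u":8},"txf":[37,64,10,29]},"lsn":{"ghu":[3,46,59,27,48],"hb":{"blf":29,"dpf":84},"sm":[52,44,28,98],"ydc":[13,10,16,38,99]},"o":[[67,65,44,35,99],{"nrw":52,"oyi":0,"zpz":66}],"wr":49}
After op 7 (add /m 49): {"aa":{"cfs":{"r":24,"up":74,"x":46},"mjt":{"fu":38,"l":9,"u":8},"txf":[37,64,10,29]},"lsn":{"ghu":[3,46,59,27,48],"hb":{"blf":29,"dpf":84},"sm":[52,44,28,98],"ydc":[13,10,16,38,99]},"m":49,"o":[[67,65,44,35,99],{"nrw":52,"oyi":0,"zpz":66}],"wr":49}
After op 8 (replace /aa/cfs/r 18): {"aa":{"cfs":{"r":18,"up":74,"x":46},"mjt":{"fu":38,"l":9,"u":8},"txf":[37,64,10,29]},"lsn":{"ghu":[3,46,59,27,48],"hb":{"blf":29,"dpf":84},"sm":[52,44,28,98],"ydc":[13,10,16,38,99]},"m":49,"o":[[67,65,44,35,99],{"nrw":52,"oyi":0,"zpz":66}],"wr":49}
After op 9 (replace /o/0 59): {"aa":{"cfs":{"r":18,"up":74,"x":46},"mjt":{"fu":38,"l":9,"u":8},"txf":[37,64,10,29]},"lsn":{"ghu":[3,46,59,27,48],"hb":{"blf":29,"dpf":84},"sm":[52,44,28,98],"ydc":[13,10,16,38,99]},"m":49,"o":[59,{"nrw":52,"oyi":0,"zpz":66}],"wr":49}
After op 10 (add /ty 84): {"aa":{"cfs":{"r":18,"up":74,"x":46},"mjt":{"fu":38,"l":9,"u":8},"txf":[37,64,10,29]},"lsn":{"ghu":[3,46,59,27,48],"hb":{"blf":29,"dpf":84},"sm":[52,44,28,98],"ydc":[13,10,16,38,99]},"m":49,"o":[59,{"nrw":52,"oyi":0,"zpz":66}],"ty":84,"wr":49}
After op 11 (replace /lsn/hb 37): {"aa":{"cfs":{"r":18,"up":74,"x":46},"mjt":{"fu":38,"l":9,"u":8},"txf":[37,64,10,29]},"lsn":{"ghu":[3,46,59,27,48],"hb":37,"sm":[52,44,28,98],"ydc":[13,10,16,38,99]},"m":49,"o":[59,{"nrw":52,"oyi":0,"zpz":66}],"ty":84,"wr":49}
After op 12 (add /lsn/t 75): {"aa":{"cfs":{"r":18,"up":74,"x":46},"mjt":{"fu":38,"l":9,"u":8},"txf":[37,64,10,29]},"lsn":{"ghu":[3,46,59,27,48],"hb":37,"sm":[52,44,28,98],"t":75,"ydc":[13,10,16,38,99]},"m":49,"o":[59,{"nrw":52,"oyi":0,"zpz":66}],"ty":84,"wr":49}
After op 13 (add /aa/txf/3 70): {"aa":{"cfs":{"r":18,"up":74,"x":46},"mjt":{"fu":38,"l":9,"u":8},"txf":[37,64,10,70,29]},"lsn":{"ghu":[3,46,59,27,48],"hb":37,"sm":[52,44,28,98],"t":75,"ydc":[13,10,16,38,99]},"m":49,"o":[59,{"nrw":52,"oyi":0,"zpz":66}],"ty":84,"wr":49}
After op 14 (replace /lsn/hb 76): {"aa":{"cfs":{"r":18,"up":74,"x":46},"mjt":{"fu":38,"l":9,"u":8},"txf":[37,64,10,70,29]},"lsn":{"ghu":[3,46,59,27,48],"hb":76,"sm":[52,44,28,98],"t":75,"ydc":[13,10,16,38,99]},"m":49,"o":[59,{"nrw":52,"oyi":0,"zpz":66}],"ty":84,"wr":49}
After op 15 (remove /aa/mjt/fu): {"aa":{"cfs":{"r":18,"up":74,"x":46},"mjt":{"l":9,"u":8},"txf":[37,64,10,70,29]},"lsn":{"ghu":[3,46,59,27,48],"hb":76,"sm":[52,44,28,98],"t":75,"ydc":[13,10,16,38,99]},"m":49,"o":[59,{"nrw":52,"oyi":0,"zpz":66}],"ty":84,"wr":49}
After op 16 (add /lsn/t 77): {"aa":{"cfs":{"r":18,"up":74,"x":46},"mjt":{"l":9,"u":8},"txf":[37,64,10,70,29]},"lsn":{"ghu":[3,46,59,27,48],"hb":76,"sm":[52,44,28,98],"t":77,"ydc":[13,10,16,38,99]},"m":49,"o":[59,{"nrw":52,"oyi":0,"zpz":66}],"ty":84,"wr":49}
After op 17 (add /lsn/ghu/1 72): {"aa":{"cfs":{"r":18,"up":74,"x":46},"mjt":{"l":9,"u":8},"txf":[37,64,10,70,29]},"lsn":{"ghu":[3,72,46,59,27,48],"hb":76,"sm":[52,44,28,98],"t":77,"ydc":[13,10,16,38,99]},"m":49,"o":[59,{"nrw":52,"oyi":0,"zpz":66}],"ty":84,"wr":49}
After op 18 (add /lsn/sm/4 12): {"aa":{"cfs":{"r":18,"up":74,"x":46},"mjt":{"l":9,"u":8},"txf":[37,64,10,70,29]},"lsn":{"ghu":[3,72,46,59,27,48],"hb":76,"sm":[52,44,28,98,12],"t":77,"ydc":[13,10,16,38,99]},"m":49,"o":[59,{"nrw":52,"oyi":0,"zpz":66}],"ty":84,"wr":49}
After op 19 (replace /aa/txf 90): {"aa":{"cfs":{"r":18,"up":74,"x":46},"mjt":{"l":9,"u":8},"txf":90},"lsn":{"ghu":[3,72,46,59,27,48],"hb":76,"sm":[52,44,28,98,12],"t":77,"ydc":[13,10,16,38,99]},"m":49,"o":[59,{"nrw":52,"oyi":0,"zpz":66}],"ty":84,"wr":49}
Size at path /lsn/sm: 5

Answer: 5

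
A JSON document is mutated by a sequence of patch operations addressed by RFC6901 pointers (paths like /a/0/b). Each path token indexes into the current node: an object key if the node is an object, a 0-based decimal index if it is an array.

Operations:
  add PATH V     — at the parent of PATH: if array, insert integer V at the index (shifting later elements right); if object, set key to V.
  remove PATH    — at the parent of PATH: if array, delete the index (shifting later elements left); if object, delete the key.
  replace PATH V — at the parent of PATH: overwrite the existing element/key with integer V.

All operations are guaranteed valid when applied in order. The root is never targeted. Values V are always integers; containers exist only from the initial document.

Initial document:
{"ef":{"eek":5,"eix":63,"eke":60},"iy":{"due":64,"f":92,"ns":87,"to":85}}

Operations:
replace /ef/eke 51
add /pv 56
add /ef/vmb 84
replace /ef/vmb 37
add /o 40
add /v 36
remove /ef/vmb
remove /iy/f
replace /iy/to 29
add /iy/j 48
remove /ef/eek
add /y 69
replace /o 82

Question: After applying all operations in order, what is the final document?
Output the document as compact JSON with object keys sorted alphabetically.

After op 1 (replace /ef/eke 51): {"ef":{"eek":5,"eix":63,"eke":51},"iy":{"due":64,"f":92,"ns":87,"to":85}}
After op 2 (add /pv 56): {"ef":{"eek":5,"eix":63,"eke":51},"iy":{"due":64,"f":92,"ns":87,"to":85},"pv":56}
After op 3 (add /ef/vmb 84): {"ef":{"eek":5,"eix":63,"eke":51,"vmb":84},"iy":{"due":64,"f":92,"ns":87,"to":85},"pv":56}
After op 4 (replace /ef/vmb 37): {"ef":{"eek":5,"eix":63,"eke":51,"vmb":37},"iy":{"due":64,"f":92,"ns":87,"to":85},"pv":56}
After op 5 (add /o 40): {"ef":{"eek":5,"eix":63,"eke":51,"vmb":37},"iy":{"due":64,"f":92,"ns":87,"to":85},"o":40,"pv":56}
After op 6 (add /v 36): {"ef":{"eek":5,"eix":63,"eke":51,"vmb":37},"iy":{"due":64,"f":92,"ns":87,"to":85},"o":40,"pv":56,"v":36}
After op 7 (remove /ef/vmb): {"ef":{"eek":5,"eix":63,"eke":51},"iy":{"due":64,"f":92,"ns":87,"to":85},"o":40,"pv":56,"v":36}
After op 8 (remove /iy/f): {"ef":{"eek":5,"eix":63,"eke":51},"iy":{"due":64,"ns":87,"to":85},"o":40,"pv":56,"v":36}
After op 9 (replace /iy/to 29): {"ef":{"eek":5,"eix":63,"eke":51},"iy":{"due":64,"ns":87,"to":29},"o":40,"pv":56,"v":36}
After op 10 (add /iy/j 48): {"ef":{"eek":5,"eix":63,"eke":51},"iy":{"due":64,"j":48,"ns":87,"to":29},"o":40,"pv":56,"v":36}
After op 11 (remove /ef/eek): {"ef":{"eix":63,"eke":51},"iy":{"due":64,"j":48,"ns":87,"to":29},"o":40,"pv":56,"v":36}
After op 12 (add /y 69): {"ef":{"eix":63,"eke":51},"iy":{"due":64,"j":48,"ns":87,"to":29},"o":40,"pv":56,"v":36,"y":69}
After op 13 (replace /o 82): {"ef":{"eix":63,"eke":51},"iy":{"due":64,"j":48,"ns":87,"to":29},"o":82,"pv":56,"v":36,"y":69}

Answer: {"ef":{"eix":63,"eke":51},"iy":{"due":64,"j":48,"ns":87,"to":29},"o":82,"pv":56,"v":36,"y":69}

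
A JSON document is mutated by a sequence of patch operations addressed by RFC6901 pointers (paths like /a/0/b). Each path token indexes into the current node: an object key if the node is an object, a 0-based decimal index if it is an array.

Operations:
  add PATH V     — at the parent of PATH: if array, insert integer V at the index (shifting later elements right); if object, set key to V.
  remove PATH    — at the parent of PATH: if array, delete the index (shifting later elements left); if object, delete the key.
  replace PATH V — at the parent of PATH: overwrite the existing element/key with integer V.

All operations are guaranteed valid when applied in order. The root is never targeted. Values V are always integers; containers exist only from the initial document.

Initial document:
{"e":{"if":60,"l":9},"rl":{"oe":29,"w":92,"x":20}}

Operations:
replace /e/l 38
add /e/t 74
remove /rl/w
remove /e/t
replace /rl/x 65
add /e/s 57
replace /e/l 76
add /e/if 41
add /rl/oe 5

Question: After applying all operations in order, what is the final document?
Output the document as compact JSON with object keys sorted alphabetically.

After op 1 (replace /e/l 38): {"e":{"if":60,"l":38},"rl":{"oe":29,"w":92,"x":20}}
After op 2 (add /e/t 74): {"e":{"if":60,"l":38,"t":74},"rl":{"oe":29,"w":92,"x":20}}
After op 3 (remove /rl/w): {"e":{"if":60,"l":38,"t":74},"rl":{"oe":29,"x":20}}
After op 4 (remove /e/t): {"e":{"if":60,"l":38},"rl":{"oe":29,"x":20}}
After op 5 (replace /rl/x 65): {"e":{"if":60,"l":38},"rl":{"oe":29,"x":65}}
After op 6 (add /e/s 57): {"e":{"if":60,"l":38,"s":57},"rl":{"oe":29,"x":65}}
After op 7 (replace /e/l 76): {"e":{"if":60,"l":76,"s":57},"rl":{"oe":29,"x":65}}
After op 8 (add /e/if 41): {"e":{"if":41,"l":76,"s":57},"rl":{"oe":29,"x":65}}
After op 9 (add /rl/oe 5): {"e":{"if":41,"l":76,"s":57},"rl":{"oe":5,"x":65}}

Answer: {"e":{"if":41,"l":76,"s":57},"rl":{"oe":5,"x":65}}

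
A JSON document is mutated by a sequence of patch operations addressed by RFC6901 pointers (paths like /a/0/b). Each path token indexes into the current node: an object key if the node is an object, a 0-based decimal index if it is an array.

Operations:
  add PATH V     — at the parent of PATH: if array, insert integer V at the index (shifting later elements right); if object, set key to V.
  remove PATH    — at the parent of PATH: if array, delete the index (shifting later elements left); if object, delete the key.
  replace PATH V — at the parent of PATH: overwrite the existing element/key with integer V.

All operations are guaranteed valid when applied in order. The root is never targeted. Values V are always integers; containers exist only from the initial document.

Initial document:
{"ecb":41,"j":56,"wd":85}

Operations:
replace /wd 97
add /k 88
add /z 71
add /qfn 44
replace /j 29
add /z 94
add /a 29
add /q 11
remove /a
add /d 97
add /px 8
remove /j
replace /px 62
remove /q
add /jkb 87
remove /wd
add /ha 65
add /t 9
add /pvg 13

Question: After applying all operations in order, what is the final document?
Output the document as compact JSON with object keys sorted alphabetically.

Answer: {"d":97,"ecb":41,"ha":65,"jkb":87,"k":88,"pvg":13,"px":62,"qfn":44,"t":9,"z":94}

Derivation:
After op 1 (replace /wd 97): {"ecb":41,"j":56,"wd":97}
After op 2 (add /k 88): {"ecb":41,"j":56,"k":88,"wd":97}
After op 3 (add /z 71): {"ecb":41,"j":56,"k":88,"wd":97,"z":71}
After op 4 (add /qfn 44): {"ecb":41,"j":56,"k":88,"qfn":44,"wd":97,"z":71}
After op 5 (replace /j 29): {"ecb":41,"j":29,"k":88,"qfn":44,"wd":97,"z":71}
After op 6 (add /z 94): {"ecb":41,"j":29,"k":88,"qfn":44,"wd":97,"z":94}
After op 7 (add /a 29): {"a":29,"ecb":41,"j":29,"k":88,"qfn":44,"wd":97,"z":94}
After op 8 (add /q 11): {"a":29,"ecb":41,"j":29,"k":88,"q":11,"qfn":44,"wd":97,"z":94}
After op 9 (remove /a): {"ecb":41,"j":29,"k":88,"q":11,"qfn":44,"wd":97,"z":94}
After op 10 (add /d 97): {"d":97,"ecb":41,"j":29,"k":88,"q":11,"qfn":44,"wd":97,"z":94}
After op 11 (add /px 8): {"d":97,"ecb":41,"j":29,"k":88,"px":8,"q":11,"qfn":44,"wd":97,"z":94}
After op 12 (remove /j): {"d":97,"ecb":41,"k":88,"px":8,"q":11,"qfn":44,"wd":97,"z":94}
After op 13 (replace /px 62): {"d":97,"ecb":41,"k":88,"px":62,"q":11,"qfn":44,"wd":97,"z":94}
After op 14 (remove /q): {"d":97,"ecb":41,"k":88,"px":62,"qfn":44,"wd":97,"z":94}
After op 15 (add /jkb 87): {"d":97,"ecb":41,"jkb":87,"k":88,"px":62,"qfn":44,"wd":97,"z":94}
After op 16 (remove /wd): {"d":97,"ecb":41,"jkb":87,"k":88,"px":62,"qfn":44,"z":94}
After op 17 (add /ha 65): {"d":97,"ecb":41,"ha":65,"jkb":87,"k":88,"px":62,"qfn":44,"z":94}
After op 18 (add /t 9): {"d":97,"ecb":41,"ha":65,"jkb":87,"k":88,"px":62,"qfn":44,"t":9,"z":94}
After op 19 (add /pvg 13): {"d":97,"ecb":41,"ha":65,"jkb":87,"k":88,"pvg":13,"px":62,"qfn":44,"t":9,"z":94}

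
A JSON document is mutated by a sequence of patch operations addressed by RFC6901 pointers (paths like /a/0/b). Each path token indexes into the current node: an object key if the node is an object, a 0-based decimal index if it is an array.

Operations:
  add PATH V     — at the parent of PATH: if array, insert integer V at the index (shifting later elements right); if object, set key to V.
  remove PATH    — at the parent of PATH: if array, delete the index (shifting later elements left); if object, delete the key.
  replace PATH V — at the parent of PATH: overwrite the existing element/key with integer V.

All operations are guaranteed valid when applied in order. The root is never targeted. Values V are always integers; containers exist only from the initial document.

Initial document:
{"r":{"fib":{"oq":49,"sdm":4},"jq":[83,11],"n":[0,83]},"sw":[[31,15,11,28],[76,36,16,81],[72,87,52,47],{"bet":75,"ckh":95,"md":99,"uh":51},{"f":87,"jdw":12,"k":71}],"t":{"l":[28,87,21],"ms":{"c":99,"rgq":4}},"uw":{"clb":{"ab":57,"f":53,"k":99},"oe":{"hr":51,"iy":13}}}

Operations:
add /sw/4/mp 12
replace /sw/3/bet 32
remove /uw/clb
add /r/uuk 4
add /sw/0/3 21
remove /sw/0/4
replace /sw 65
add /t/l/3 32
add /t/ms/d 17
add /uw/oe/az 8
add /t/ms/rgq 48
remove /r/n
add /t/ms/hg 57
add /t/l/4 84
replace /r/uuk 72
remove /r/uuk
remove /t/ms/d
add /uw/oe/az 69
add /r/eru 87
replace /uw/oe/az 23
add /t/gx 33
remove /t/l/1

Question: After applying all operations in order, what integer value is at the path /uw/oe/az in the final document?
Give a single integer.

After op 1 (add /sw/4/mp 12): {"r":{"fib":{"oq":49,"sdm":4},"jq":[83,11],"n":[0,83]},"sw":[[31,15,11,28],[76,36,16,81],[72,87,52,47],{"bet":75,"ckh":95,"md":99,"uh":51},{"f":87,"jdw":12,"k":71,"mp":12}],"t":{"l":[28,87,21],"ms":{"c":99,"rgq":4}},"uw":{"clb":{"ab":57,"f":53,"k":99},"oe":{"hr":51,"iy":13}}}
After op 2 (replace /sw/3/bet 32): {"r":{"fib":{"oq":49,"sdm":4},"jq":[83,11],"n":[0,83]},"sw":[[31,15,11,28],[76,36,16,81],[72,87,52,47],{"bet":32,"ckh":95,"md":99,"uh":51},{"f":87,"jdw":12,"k":71,"mp":12}],"t":{"l":[28,87,21],"ms":{"c":99,"rgq":4}},"uw":{"clb":{"ab":57,"f":53,"k":99},"oe":{"hr":51,"iy":13}}}
After op 3 (remove /uw/clb): {"r":{"fib":{"oq":49,"sdm":4},"jq":[83,11],"n":[0,83]},"sw":[[31,15,11,28],[76,36,16,81],[72,87,52,47],{"bet":32,"ckh":95,"md":99,"uh":51},{"f":87,"jdw":12,"k":71,"mp":12}],"t":{"l":[28,87,21],"ms":{"c":99,"rgq":4}},"uw":{"oe":{"hr":51,"iy":13}}}
After op 4 (add /r/uuk 4): {"r":{"fib":{"oq":49,"sdm":4},"jq":[83,11],"n":[0,83],"uuk":4},"sw":[[31,15,11,28],[76,36,16,81],[72,87,52,47],{"bet":32,"ckh":95,"md":99,"uh":51},{"f":87,"jdw":12,"k":71,"mp":12}],"t":{"l":[28,87,21],"ms":{"c":99,"rgq":4}},"uw":{"oe":{"hr":51,"iy":13}}}
After op 5 (add /sw/0/3 21): {"r":{"fib":{"oq":49,"sdm":4},"jq":[83,11],"n":[0,83],"uuk":4},"sw":[[31,15,11,21,28],[76,36,16,81],[72,87,52,47],{"bet":32,"ckh":95,"md":99,"uh":51},{"f":87,"jdw":12,"k":71,"mp":12}],"t":{"l":[28,87,21],"ms":{"c":99,"rgq":4}},"uw":{"oe":{"hr":51,"iy":13}}}
After op 6 (remove /sw/0/4): {"r":{"fib":{"oq":49,"sdm":4},"jq":[83,11],"n":[0,83],"uuk":4},"sw":[[31,15,11,21],[76,36,16,81],[72,87,52,47],{"bet":32,"ckh":95,"md":99,"uh":51},{"f":87,"jdw":12,"k":71,"mp":12}],"t":{"l":[28,87,21],"ms":{"c":99,"rgq":4}},"uw":{"oe":{"hr":51,"iy":13}}}
After op 7 (replace /sw 65): {"r":{"fib":{"oq":49,"sdm":4},"jq":[83,11],"n":[0,83],"uuk":4},"sw":65,"t":{"l":[28,87,21],"ms":{"c":99,"rgq":4}},"uw":{"oe":{"hr":51,"iy":13}}}
After op 8 (add /t/l/3 32): {"r":{"fib":{"oq":49,"sdm":4},"jq":[83,11],"n":[0,83],"uuk":4},"sw":65,"t":{"l":[28,87,21,32],"ms":{"c":99,"rgq":4}},"uw":{"oe":{"hr":51,"iy":13}}}
After op 9 (add /t/ms/d 17): {"r":{"fib":{"oq":49,"sdm":4},"jq":[83,11],"n":[0,83],"uuk":4},"sw":65,"t":{"l":[28,87,21,32],"ms":{"c":99,"d":17,"rgq":4}},"uw":{"oe":{"hr":51,"iy":13}}}
After op 10 (add /uw/oe/az 8): {"r":{"fib":{"oq":49,"sdm":4},"jq":[83,11],"n":[0,83],"uuk":4},"sw":65,"t":{"l":[28,87,21,32],"ms":{"c":99,"d":17,"rgq":4}},"uw":{"oe":{"az":8,"hr":51,"iy":13}}}
After op 11 (add /t/ms/rgq 48): {"r":{"fib":{"oq":49,"sdm":4},"jq":[83,11],"n":[0,83],"uuk":4},"sw":65,"t":{"l":[28,87,21,32],"ms":{"c":99,"d":17,"rgq":48}},"uw":{"oe":{"az":8,"hr":51,"iy":13}}}
After op 12 (remove /r/n): {"r":{"fib":{"oq":49,"sdm":4},"jq":[83,11],"uuk":4},"sw":65,"t":{"l":[28,87,21,32],"ms":{"c":99,"d":17,"rgq":48}},"uw":{"oe":{"az":8,"hr":51,"iy":13}}}
After op 13 (add /t/ms/hg 57): {"r":{"fib":{"oq":49,"sdm":4},"jq":[83,11],"uuk":4},"sw":65,"t":{"l":[28,87,21,32],"ms":{"c":99,"d":17,"hg":57,"rgq":48}},"uw":{"oe":{"az":8,"hr":51,"iy":13}}}
After op 14 (add /t/l/4 84): {"r":{"fib":{"oq":49,"sdm":4},"jq":[83,11],"uuk":4},"sw":65,"t":{"l":[28,87,21,32,84],"ms":{"c":99,"d":17,"hg":57,"rgq":48}},"uw":{"oe":{"az":8,"hr":51,"iy":13}}}
After op 15 (replace /r/uuk 72): {"r":{"fib":{"oq":49,"sdm":4},"jq":[83,11],"uuk":72},"sw":65,"t":{"l":[28,87,21,32,84],"ms":{"c":99,"d":17,"hg":57,"rgq":48}},"uw":{"oe":{"az":8,"hr":51,"iy":13}}}
After op 16 (remove /r/uuk): {"r":{"fib":{"oq":49,"sdm":4},"jq":[83,11]},"sw":65,"t":{"l":[28,87,21,32,84],"ms":{"c":99,"d":17,"hg":57,"rgq":48}},"uw":{"oe":{"az":8,"hr":51,"iy":13}}}
After op 17 (remove /t/ms/d): {"r":{"fib":{"oq":49,"sdm":4},"jq":[83,11]},"sw":65,"t":{"l":[28,87,21,32,84],"ms":{"c":99,"hg":57,"rgq":48}},"uw":{"oe":{"az":8,"hr":51,"iy":13}}}
After op 18 (add /uw/oe/az 69): {"r":{"fib":{"oq":49,"sdm":4},"jq":[83,11]},"sw":65,"t":{"l":[28,87,21,32,84],"ms":{"c":99,"hg":57,"rgq":48}},"uw":{"oe":{"az":69,"hr":51,"iy":13}}}
After op 19 (add /r/eru 87): {"r":{"eru":87,"fib":{"oq":49,"sdm":4},"jq":[83,11]},"sw":65,"t":{"l":[28,87,21,32,84],"ms":{"c":99,"hg":57,"rgq":48}},"uw":{"oe":{"az":69,"hr":51,"iy":13}}}
After op 20 (replace /uw/oe/az 23): {"r":{"eru":87,"fib":{"oq":49,"sdm":4},"jq":[83,11]},"sw":65,"t":{"l":[28,87,21,32,84],"ms":{"c":99,"hg":57,"rgq":48}},"uw":{"oe":{"az":23,"hr":51,"iy":13}}}
After op 21 (add /t/gx 33): {"r":{"eru":87,"fib":{"oq":49,"sdm":4},"jq":[83,11]},"sw":65,"t":{"gx":33,"l":[28,87,21,32,84],"ms":{"c":99,"hg":57,"rgq":48}},"uw":{"oe":{"az":23,"hr":51,"iy":13}}}
After op 22 (remove /t/l/1): {"r":{"eru":87,"fib":{"oq":49,"sdm":4},"jq":[83,11]},"sw":65,"t":{"gx":33,"l":[28,21,32,84],"ms":{"c":99,"hg":57,"rgq":48}},"uw":{"oe":{"az":23,"hr":51,"iy":13}}}
Value at /uw/oe/az: 23

Answer: 23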